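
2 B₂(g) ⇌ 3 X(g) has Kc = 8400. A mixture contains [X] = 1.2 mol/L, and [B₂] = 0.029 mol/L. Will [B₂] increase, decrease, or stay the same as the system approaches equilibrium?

decrease

Qc = [X]³ / [B₂]² = (1.2)³ / (0.029)² = 2100
Qc = 2100 < Kc = 8400: net forward reaction.
B₂ is a reactant, so it decreases.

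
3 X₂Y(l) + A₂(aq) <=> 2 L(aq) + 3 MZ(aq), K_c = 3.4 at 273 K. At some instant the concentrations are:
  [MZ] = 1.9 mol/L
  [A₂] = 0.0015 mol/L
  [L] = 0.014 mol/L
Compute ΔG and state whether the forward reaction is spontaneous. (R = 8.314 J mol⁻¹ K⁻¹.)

(X₂Y is a pure liquid — omitted from Q_c.)
Q_c = [L]²·[MZ]³ / [A₂] = (0.014)²·(1.9)³ / (0.0015) = 0.896
ΔG = RT ln(Q_c/K_c) = (8.314 J mol⁻¹ K⁻¹)(273 K) × ln(0.896/3.4)
   = (2.270 kJ/mol)(-1.334) = -3.03 kJ/mol
ΔG < 0, so the forward reaction is spontaneous (proceeds forward).

ΔG = -3.03 kJ/mol; the forward reaction is spontaneous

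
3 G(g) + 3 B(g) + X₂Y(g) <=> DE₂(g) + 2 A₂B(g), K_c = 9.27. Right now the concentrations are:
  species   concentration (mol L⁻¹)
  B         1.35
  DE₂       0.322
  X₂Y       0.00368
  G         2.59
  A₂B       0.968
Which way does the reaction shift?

in the forward direction

Q_c = [DE₂]·[A₂B]² / ([G]³·[B]³·[X₂Y]) = (0.322)·(0.968)² / ((2.59)³·(1.35)³·(0.00368)) = 1.92
Q_c = 1.92 < K_c = 9.27, so the forward reaction proceeds.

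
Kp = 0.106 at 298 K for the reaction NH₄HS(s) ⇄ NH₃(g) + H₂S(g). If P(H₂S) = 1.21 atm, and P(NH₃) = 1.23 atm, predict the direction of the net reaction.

(NH₄HS is a pure solid — omitted from Qp.)
Qp = P(NH₃)·P(H₂S) = (1.23)·(1.21) = 1.49
Qp = 1.49 > Kp = 0.106, so the reverse reaction proceeds.

toward reactants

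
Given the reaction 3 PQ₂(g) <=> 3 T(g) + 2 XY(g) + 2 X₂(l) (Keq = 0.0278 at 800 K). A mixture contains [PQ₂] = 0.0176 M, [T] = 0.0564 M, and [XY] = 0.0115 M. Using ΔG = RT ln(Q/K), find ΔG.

ΔG = -12.3 kJ/mol

(X₂ is a pure liquid — omitted from Q.)
Q = [T]³·[XY]² / [PQ₂]³ = (0.0564)³·(0.0115)² / (0.0176)³ = 0.00435
ΔG = RT ln(Q/Keq) = (8.314 J mol⁻¹ K⁻¹)(800 K) × ln(0.00435/0.0278)
   = (6.651 kJ/mol)(-1.855) = -12.3 kJ/mol
ΔG < 0, so the forward reaction is spontaneous (proceeds forward).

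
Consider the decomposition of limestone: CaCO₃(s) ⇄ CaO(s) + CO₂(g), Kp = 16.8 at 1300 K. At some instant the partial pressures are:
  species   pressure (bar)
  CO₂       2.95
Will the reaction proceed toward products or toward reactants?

toward products

(CaCO₃, CaO are pure solids — omitted from Qp.)
Qp = P(CO₂) = 2.95
Qp = 2.95 < Kp = 16.8, so the forward reaction proceeds.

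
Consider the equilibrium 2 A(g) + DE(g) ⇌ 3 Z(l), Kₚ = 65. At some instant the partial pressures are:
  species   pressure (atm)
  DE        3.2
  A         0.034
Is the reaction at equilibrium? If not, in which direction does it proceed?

(Z is a pure liquid — omitted from Qₚ.)
Qₚ = 1 / (P(A)²·P(DE)) = 1 / ((0.034)²·(3.2)) = 270
Qₚ = 270 > Kₚ = 65, so the reverse reaction proceeds.

toward reactants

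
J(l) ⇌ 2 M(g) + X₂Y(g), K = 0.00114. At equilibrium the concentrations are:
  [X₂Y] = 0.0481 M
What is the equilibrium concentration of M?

(J is a pure liquid — omitted from K.)
At equilibrium, K = [M]²·[X₂Y] = 0.00114.
([M])²·(0.0481) = 0.00114
[M]² = 0.0237 ⇒ [M] = 0.154 M

[M] = 0.154 M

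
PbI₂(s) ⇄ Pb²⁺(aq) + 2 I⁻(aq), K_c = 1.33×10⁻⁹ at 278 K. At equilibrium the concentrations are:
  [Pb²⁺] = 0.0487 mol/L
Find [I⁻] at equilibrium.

[I⁻] = 1.65×10⁻⁴ mol/L

(PbI₂ is a pure solid — omitted from K_c.)
At equilibrium, K_c = [Pb²⁺]·[I⁻]² = 1.33×10⁻⁹.
(0.0487)·([I⁻])² = 1.33×10⁻⁹
[I⁻]² = 2.73×10⁻⁸ ⇒ [I⁻] = 1.65×10⁻⁴ mol/L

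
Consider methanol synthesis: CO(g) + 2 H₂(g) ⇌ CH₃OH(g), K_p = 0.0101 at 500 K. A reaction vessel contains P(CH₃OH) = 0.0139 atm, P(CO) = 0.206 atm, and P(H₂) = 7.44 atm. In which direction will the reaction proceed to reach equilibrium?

Q_p = P(CH₃OH) / (P(CO)·P(H₂)²) = (0.0139) / ((0.206)·(7.44)²) = 0.00122
Q_p = 0.00122 < K_p = 0.0101, so the forward reaction proceeds.

forward (toward products)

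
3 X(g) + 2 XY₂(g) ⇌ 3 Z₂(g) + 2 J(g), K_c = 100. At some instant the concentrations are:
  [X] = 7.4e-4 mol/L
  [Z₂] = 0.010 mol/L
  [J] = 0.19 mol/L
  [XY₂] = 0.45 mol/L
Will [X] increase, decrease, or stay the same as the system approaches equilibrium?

increase

Q_c = [Z₂]³·[J]² / ([X]³·[XY₂]²) = (0.010)³·(0.19)² / ((7.4e-4)³·(0.45)²) = 440
Q_c = 440 > K_c = 100: net reverse reaction.
X is a reactant, so it increases.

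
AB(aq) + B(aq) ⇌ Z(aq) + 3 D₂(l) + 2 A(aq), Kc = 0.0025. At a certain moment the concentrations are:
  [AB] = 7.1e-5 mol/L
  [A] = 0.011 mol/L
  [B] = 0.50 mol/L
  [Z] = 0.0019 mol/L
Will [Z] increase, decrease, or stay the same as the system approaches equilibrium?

decrease

(D₂ is a pure liquid — omitted from Qc.)
Qc = [Z]·[A]² / ([AB]·[B]) = (0.0019)·(0.011)² / ((7.1e-5)·(0.50)) = 0.0065
Qc = 0.0065 > Kc = 0.0025: net reverse reaction.
Z is a product, so it decreases.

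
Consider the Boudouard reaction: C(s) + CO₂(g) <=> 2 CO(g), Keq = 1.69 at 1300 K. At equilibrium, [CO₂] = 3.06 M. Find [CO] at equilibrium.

[CO] = 2.27 M

(C is a pure solid — omitted from Keq.)
At equilibrium, Keq = [CO]² / [CO₂] = 1.69.
([CO])² / (3.06) = 1.69
[CO]² = 5.17 ⇒ [CO] = 2.27 M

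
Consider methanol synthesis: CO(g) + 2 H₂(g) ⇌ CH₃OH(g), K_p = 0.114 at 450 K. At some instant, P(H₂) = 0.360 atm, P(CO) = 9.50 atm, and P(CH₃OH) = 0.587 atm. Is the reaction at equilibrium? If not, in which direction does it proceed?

Q_p = P(CH₃OH) / (P(CO)·P(H₂)²) = (0.587) / ((9.50)·(0.360)²) = 0.477
Q_p = 0.477 > K_p = 0.114, so the reverse reaction proceeds.

reverse (toward reactants)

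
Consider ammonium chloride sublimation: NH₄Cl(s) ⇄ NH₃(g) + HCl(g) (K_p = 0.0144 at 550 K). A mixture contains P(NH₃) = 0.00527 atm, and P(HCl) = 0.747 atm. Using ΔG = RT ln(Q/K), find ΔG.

(NH₄Cl is a pure solid — omitted from Q_p.)
Q_p = P(NH₃)·P(HCl) = (0.00527)·(0.747) = 0.00394
ΔG = RT ln(Q_p/K_p) = (8.314 J mol⁻¹ K⁻¹)(550 K) × ln(0.00394/0.0144)
   = (4.573 kJ/mol)(-1.296) = -5.93 kJ/mol
ΔG < 0, so the forward reaction is spontaneous (proceeds forward).

ΔG = -5.93 kJ/mol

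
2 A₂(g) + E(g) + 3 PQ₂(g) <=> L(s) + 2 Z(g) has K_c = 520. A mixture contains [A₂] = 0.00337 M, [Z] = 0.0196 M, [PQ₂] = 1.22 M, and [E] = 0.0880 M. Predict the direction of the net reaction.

(L is a pure solid — omitted from Q_c.)
Q_c = [Z]² / ([A₂]²·[E]·[PQ₂]³) = (0.0196)² / ((0.00337)²·(0.0880)·(1.22)³) = 212
Q_c = 212 < K_c = 520, so the forward reaction proceeds.

in the forward direction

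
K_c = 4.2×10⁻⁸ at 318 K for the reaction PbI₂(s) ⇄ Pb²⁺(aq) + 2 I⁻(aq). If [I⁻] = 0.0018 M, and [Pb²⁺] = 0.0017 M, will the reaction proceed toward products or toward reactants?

(PbI₂ is a pure solid — omitted from Q_c.)
Q_c = [Pb²⁺]·[I⁻]² = (0.0017)·(0.0018)² = 5.5×10⁻⁹
Q_c = 5.5×10⁻⁹ < K_c = 4.2×10⁻⁸, so the forward reaction proceeds.

in the forward direction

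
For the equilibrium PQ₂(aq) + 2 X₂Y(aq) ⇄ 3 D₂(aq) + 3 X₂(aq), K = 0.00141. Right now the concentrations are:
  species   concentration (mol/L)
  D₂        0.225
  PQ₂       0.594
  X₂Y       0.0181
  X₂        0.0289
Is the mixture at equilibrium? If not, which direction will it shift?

Q = [D₂]³·[X₂]³ / ([PQ₂]·[X₂Y]²) = (0.225)³·(0.0289)³ / ((0.594)·(0.0181)²) = 0.00141
Q = 0.00141 = K; the system is at equilibrium.

yes, at equilibrium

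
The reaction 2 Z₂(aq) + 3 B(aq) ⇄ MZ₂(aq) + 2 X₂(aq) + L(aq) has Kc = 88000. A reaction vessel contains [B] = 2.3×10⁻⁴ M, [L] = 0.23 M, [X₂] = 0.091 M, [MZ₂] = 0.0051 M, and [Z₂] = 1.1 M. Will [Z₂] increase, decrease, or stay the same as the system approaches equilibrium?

Qc = [MZ₂]·[X₂]²·[L] / ([Z₂]²·[B]³) = (0.0051)·(0.091)²·(0.23) / ((1.1)²·(2.3×10⁻⁴)³) = 6.6×10⁵
Qc = 6.6×10⁵ > Kc = 88000: net reverse reaction.
Z₂ is a reactant, so it increases.

increase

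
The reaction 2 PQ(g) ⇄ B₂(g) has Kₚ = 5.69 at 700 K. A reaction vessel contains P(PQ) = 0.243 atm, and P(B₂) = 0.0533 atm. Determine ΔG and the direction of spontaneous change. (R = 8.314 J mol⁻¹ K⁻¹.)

Qₚ = P(B₂) / P(PQ)² = (0.0533) / (0.243)² = 0.903
ΔG = RT ln(Qₚ/Kₚ) = (8.314 J mol⁻¹ K⁻¹)(700 K) × ln(0.903/5.69)
   = (5.820 kJ/mol)(-1.841) = -10.7 kJ/mol
ΔG < 0, so the forward reaction is spontaneous (proceeds forward).

ΔG = -10.7 kJ/mol; the forward reaction is spontaneous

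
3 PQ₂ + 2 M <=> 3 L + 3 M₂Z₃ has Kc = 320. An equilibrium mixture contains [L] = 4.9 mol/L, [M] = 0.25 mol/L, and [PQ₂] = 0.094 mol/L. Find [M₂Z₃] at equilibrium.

At equilibrium, Kc = [L]³·[M₂Z₃]³ / ([PQ₂]³·[M]²) = 320.
(4.9)³·([M₂Z₃])³ / ((0.094)³·(0.25)²) = 320
[M₂Z₃]³ = 1.41×10⁻⁴ ⇒ [M₂Z₃] = 0.052 mol/L

[M₂Z₃] = 0.052 mol/L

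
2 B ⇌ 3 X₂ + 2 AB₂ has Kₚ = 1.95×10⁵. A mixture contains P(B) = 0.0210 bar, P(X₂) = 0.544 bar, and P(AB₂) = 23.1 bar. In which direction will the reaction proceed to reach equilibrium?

Qₚ = P(X₂)³·P(AB₂)² / P(B)² = (0.544)³·(23.1)² / (0.0210)² = 1.95×10⁵
Qₚ = 1.95×10⁵ = Kₚ, so the system is already at equilibrium.

at equilibrium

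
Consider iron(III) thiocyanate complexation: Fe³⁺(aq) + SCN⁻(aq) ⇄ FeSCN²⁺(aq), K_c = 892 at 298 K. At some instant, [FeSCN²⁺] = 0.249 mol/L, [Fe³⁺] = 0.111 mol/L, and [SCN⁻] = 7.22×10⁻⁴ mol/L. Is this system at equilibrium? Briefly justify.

no; Q > K, reaction proceeds in reverse

Q_c = [FeSCN²⁺] / ([Fe³⁺]·[SCN⁻]) = (0.249) / ((0.111)·(7.22×10⁻⁴)) = 3110
Q_c = 3110 > K_c = 892: net reverse reaction.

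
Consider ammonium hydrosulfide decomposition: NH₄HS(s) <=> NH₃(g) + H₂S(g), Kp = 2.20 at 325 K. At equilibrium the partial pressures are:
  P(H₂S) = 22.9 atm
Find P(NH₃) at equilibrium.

P(NH₃) = 0.0961 atm

(NH₄HS is a pure solid — omitted from Kp.)
At equilibrium, Kp = P(NH₃)·P(H₂S) = 2.20.
(P(NH₃))·(22.9) = 2.20
P(NH₃) = 0.0961 atm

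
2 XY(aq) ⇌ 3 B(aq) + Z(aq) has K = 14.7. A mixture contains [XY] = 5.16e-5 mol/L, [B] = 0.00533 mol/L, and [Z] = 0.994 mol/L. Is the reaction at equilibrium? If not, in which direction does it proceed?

Q = [B]³·[Z] / [XY]² = (0.00533)³·(0.994) / (5.16e-5)² = 56.5
Q = 56.5 > K = 14.7, so the reverse reaction proceeds.

reverse (toward reactants)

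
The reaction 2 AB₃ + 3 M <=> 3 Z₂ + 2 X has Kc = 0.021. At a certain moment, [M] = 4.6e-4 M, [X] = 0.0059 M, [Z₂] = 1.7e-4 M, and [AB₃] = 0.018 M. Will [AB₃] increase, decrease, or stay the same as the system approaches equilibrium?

Qc = [Z₂]³·[X]² / ([AB₃]²·[M]³) = (1.7e-4)³·(0.0059)² / ((0.018)²·(4.6e-4)³) = 0.0054
Qc = 0.0054 < Kc = 0.021: net forward reaction.
AB₃ is a reactant, so it decreases.

decrease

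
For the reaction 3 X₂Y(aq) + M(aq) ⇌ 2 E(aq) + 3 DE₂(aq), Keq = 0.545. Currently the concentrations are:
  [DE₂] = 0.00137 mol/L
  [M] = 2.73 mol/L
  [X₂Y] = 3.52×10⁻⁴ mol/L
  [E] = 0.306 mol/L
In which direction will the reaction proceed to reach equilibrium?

Q = [E]²·[DE₂]³ / ([X₂Y]³·[M]) = (0.306)²·(0.00137)³ / ((3.52×10⁻⁴)³·(2.73)) = 2.02
Q = 2.02 > Keq = 0.545, so the reverse reaction proceeds.

in the reverse direction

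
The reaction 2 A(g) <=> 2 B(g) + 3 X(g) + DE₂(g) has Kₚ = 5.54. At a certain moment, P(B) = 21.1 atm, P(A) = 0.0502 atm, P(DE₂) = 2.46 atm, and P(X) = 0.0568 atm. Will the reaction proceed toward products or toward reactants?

in the reverse direction

Qₚ = P(B)²·P(X)³·P(DE₂) / P(A)² = (21.1)²·(0.0568)³·(2.46) / (0.0502)² = 79.6
Qₚ = 79.6 > Kₚ = 5.54, so the reverse reaction proceeds.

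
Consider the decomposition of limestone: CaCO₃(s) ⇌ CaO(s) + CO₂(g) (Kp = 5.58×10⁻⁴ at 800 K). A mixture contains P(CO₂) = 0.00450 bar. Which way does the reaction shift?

in the reverse direction

(CaCO₃, CaO are pure solids — omitted from Qp.)
Qp = P(CO₂) = 0.00450
Qp = 0.00450 > Kp = 5.58×10⁻⁴, so the reverse reaction proceeds.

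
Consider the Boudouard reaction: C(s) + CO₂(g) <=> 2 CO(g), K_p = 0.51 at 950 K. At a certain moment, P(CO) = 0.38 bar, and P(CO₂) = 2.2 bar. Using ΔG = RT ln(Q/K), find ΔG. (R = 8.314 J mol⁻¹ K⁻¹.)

(C is a pure solid — omitted from Q_p.)
Q_p = P(CO)² / P(CO₂) = (0.38)² / (2.2) = 0.0656
ΔG = RT ln(Q_p/K_p) = (8.314 J mol⁻¹ K⁻¹)(950 K) × ln(0.0656/0.51)
   = (7.898 kJ/mol)(-2.051) = -16.2 kJ/mol
ΔG < 0, so the forward reaction is spontaneous (proceeds forward).

ΔG = -16.2 kJ/mol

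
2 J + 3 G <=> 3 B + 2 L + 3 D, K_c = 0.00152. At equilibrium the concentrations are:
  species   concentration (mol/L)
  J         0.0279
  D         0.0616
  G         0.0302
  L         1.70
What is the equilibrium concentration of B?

[B] = 0.00364 mol/L

At equilibrium, K_c = [B]³·[L]²·[D]³ / ([J]²·[G]³) = 0.00152.
([B])³·(1.70)²·(0.0616)³ / ((0.0279)²·(0.0302)³) = 0.00152
[B]³ = 4.82e-8 ⇒ [B] = 0.00364 mol/L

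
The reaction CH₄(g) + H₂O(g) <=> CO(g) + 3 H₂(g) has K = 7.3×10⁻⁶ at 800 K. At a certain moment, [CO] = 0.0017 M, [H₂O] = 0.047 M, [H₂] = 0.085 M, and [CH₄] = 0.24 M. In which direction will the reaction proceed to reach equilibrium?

Q = [CO]·[H₂]³ / ([CH₄]·[H₂O]) = (0.0017)·(0.085)³ / ((0.24)·(0.047)) = 9.3×10⁻⁵
Q = 9.3×10⁻⁵ > K = 7.3×10⁻⁶, so the reverse reaction proceeds.

toward reactants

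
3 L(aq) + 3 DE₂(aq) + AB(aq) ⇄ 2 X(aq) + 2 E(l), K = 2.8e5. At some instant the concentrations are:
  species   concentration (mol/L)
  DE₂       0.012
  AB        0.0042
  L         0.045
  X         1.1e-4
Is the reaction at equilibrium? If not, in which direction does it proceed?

(E is a pure liquid — omitted from Q.)
Q = [X]² / ([L]³·[DE₂]³·[AB]) = (1.1e-4)² / ((0.045)³·(0.012)³·(0.0042)) = 18000
Q = 18000 < K = 2.8e5, so the forward reaction proceeds.

forward (toward products)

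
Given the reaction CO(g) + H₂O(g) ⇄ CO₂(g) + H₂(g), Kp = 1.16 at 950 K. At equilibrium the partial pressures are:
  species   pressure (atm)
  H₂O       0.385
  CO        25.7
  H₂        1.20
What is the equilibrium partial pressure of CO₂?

P(CO₂) = 9.56 atm

At equilibrium, Kp = P(CO₂)·P(H₂) / (P(CO)·P(H₂O)) = 1.16.
(P(CO₂))·(1.20) / ((25.7)·(0.385)) = 1.16
P(CO₂) = 9.56 atm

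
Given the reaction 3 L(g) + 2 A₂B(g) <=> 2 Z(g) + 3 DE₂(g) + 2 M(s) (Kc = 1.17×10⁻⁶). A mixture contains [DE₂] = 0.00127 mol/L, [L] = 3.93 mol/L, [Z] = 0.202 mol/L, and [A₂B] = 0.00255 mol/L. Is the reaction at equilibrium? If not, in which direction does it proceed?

(M is a pure solid — omitted from Qc.)
Qc = [Z]²·[DE₂]³ / ([L]³·[A₂B]²) = (0.202)²·(0.00127)³ / ((3.93)³·(0.00255)²) = 2.12×10⁻⁷
Qc = 2.12×10⁻⁷ < Kc = 1.17×10⁻⁶, so the forward reaction proceeds.

to the right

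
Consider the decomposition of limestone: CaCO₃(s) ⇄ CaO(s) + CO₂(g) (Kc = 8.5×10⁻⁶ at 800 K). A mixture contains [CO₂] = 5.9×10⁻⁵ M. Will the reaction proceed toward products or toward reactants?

in the reverse direction

(CaCO₃, CaO are pure solids — omitted from Qc.)
Qc = [CO₂] = 5.9×10⁻⁵
Qc = 5.9×10⁻⁵ > Kc = 8.5×10⁻⁶, so the reverse reaction proceeds.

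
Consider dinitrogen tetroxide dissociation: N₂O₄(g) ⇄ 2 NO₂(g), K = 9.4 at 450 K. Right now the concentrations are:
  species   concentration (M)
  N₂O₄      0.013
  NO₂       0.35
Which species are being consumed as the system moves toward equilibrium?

none (at equilibrium)

Q = [NO₂]² / [N₂O₄] = (0.35)² / (0.013) = 9.4
Q = 9.4 = K; the system is at equilibrium.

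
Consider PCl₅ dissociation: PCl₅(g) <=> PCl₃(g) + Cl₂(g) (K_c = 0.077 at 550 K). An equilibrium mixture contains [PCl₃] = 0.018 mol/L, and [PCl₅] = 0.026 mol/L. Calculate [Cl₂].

At equilibrium, K_c = [PCl₃]·[Cl₂] / [PCl₅] = 0.077.
(0.018)·([Cl₂]) / (0.026) = 0.077
[Cl₂] = 0.111 = 0.11 mol/L

[Cl₂] = 0.11 mol/L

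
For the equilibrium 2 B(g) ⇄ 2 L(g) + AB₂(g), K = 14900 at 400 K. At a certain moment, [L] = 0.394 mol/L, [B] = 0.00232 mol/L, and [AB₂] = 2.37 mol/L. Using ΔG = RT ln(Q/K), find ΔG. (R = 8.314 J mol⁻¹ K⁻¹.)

Q = [L]²·[AB₂] / [B]² = (0.394)²·(2.37) / (0.00232)² = 68400
ΔG = RT ln(Q/K) = (8.314 J mol⁻¹ K⁻¹)(400 K) × ln(68400/14900)
   = (3.326 kJ/mol)(1.524) = 5.07 kJ/mol
ΔG > 0, so the forward reaction is non-spontaneous (proceeds in reverse).

ΔG = 5.07 kJ/mol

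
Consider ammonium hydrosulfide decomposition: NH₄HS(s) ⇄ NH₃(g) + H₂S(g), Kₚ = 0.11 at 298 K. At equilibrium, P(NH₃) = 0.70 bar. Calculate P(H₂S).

(NH₄HS is a pure solid — omitted from Kₚ.)
At equilibrium, Kₚ = P(NH₃)·P(H₂S) = 0.11.
(0.70)·(P(H₂S)) = 0.11
P(H₂S) = 0.157 = 0.16 bar

P(H₂S) = 0.16 bar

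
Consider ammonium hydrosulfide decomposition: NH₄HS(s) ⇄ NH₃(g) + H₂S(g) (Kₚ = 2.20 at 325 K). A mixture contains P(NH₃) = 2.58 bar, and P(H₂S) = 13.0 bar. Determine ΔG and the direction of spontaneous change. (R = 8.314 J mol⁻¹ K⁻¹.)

ΔG = 7.36 kJ/mol; the forward reaction is non-spontaneous

(NH₄HS is a pure solid — omitted from Qₚ.)
Qₚ = P(NH₃)·P(H₂S) = (2.58)·(13.0) = 33.5
ΔG = RT ln(Qₚ/Kₚ) = (8.314 J mol⁻¹ K⁻¹)(325 K) × ln(33.5/2.20)
   = (2.702 kJ/mol)(2.723) = 7.36 kJ/mol
ΔG > 0, so the forward reaction is non-spontaneous (proceeds in reverse).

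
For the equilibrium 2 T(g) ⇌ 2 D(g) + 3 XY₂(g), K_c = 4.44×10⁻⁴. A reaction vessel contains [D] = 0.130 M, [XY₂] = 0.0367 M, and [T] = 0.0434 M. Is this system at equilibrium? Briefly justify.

yes, at equilibrium

Q_c = [D]²·[XY₂]³ / [T]² = (0.130)²·(0.0367)³ / (0.0434)² = 4.44×10⁻⁴
Q_c = 4.44×10⁻⁴ = K_c; the system is at equilibrium.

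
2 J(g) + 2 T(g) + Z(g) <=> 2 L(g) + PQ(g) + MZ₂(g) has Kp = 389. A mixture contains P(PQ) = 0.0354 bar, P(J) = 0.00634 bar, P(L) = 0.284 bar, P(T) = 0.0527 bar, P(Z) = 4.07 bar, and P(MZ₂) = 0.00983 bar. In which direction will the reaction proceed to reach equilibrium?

in the forward direction

Qp = P(L)²·P(PQ)·P(MZ₂) / (P(J)²·P(T)²·P(Z)) = (0.284)²·(0.0354)·(0.00983) / ((0.00634)²·(0.0527)²·(4.07)) = 61.8
Qp = 61.8 < Kp = 389, so the forward reaction proceeds.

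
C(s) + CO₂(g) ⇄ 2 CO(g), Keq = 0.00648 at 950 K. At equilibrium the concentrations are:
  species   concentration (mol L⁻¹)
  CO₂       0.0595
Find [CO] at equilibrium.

(C is a pure solid — omitted from Keq.)
At equilibrium, Keq = [CO]² / [CO₂] = 0.00648.
([CO])² / (0.0595) = 0.00648
[CO]² = 3.86×10⁻⁴ ⇒ [CO] = 0.0196 mol L⁻¹

[CO] = 0.0196 mol L⁻¹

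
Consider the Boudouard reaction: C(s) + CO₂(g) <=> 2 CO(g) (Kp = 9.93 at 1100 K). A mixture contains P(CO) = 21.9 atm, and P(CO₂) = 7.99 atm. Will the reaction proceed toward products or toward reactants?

to the left

(C is a pure solid — omitted from Qp.)
Qp = P(CO)² / P(CO₂) = (21.9)² / (7.99) = 60.0
Qp = 60.0 > Kp = 9.93, so the reverse reaction proceeds.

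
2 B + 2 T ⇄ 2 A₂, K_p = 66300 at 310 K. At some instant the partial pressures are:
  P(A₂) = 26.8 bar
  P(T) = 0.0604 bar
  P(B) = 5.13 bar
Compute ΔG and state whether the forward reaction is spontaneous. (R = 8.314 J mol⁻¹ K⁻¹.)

ΔG = -5.62 kJ/mol; the forward reaction is spontaneous

Q_p = P(A₂)² / (P(B)²·P(T)²) = (26.8)² / ((5.13)²·(0.0604)²) = 7480
ΔG = RT ln(Q_p/K_p) = (8.314 J mol⁻¹ K⁻¹)(310 K) × ln(7480/66300)
   = (2.577 kJ/mol)(-2.182) = -5.62 kJ/mol
ΔG < 0, so the forward reaction is spontaneous (proceeds forward).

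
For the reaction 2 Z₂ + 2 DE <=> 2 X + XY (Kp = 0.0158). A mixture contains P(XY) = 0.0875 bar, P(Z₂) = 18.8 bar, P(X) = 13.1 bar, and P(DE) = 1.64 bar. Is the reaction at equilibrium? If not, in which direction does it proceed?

no net change (already at equilibrium)

Qp = P(X)²·P(XY) / (P(Z₂)²·P(DE)²) = (13.1)²·(0.0875) / ((18.8)²·(1.64)²) = 0.0158
Qp = 0.0158 = Kp, so the system is already at equilibrium.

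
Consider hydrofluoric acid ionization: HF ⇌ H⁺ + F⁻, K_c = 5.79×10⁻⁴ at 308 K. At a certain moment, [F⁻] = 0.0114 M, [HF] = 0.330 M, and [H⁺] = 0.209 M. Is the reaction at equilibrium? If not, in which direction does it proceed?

in the reverse direction

Q_c = [H⁺]·[F⁻] / [HF] = (0.209)·(0.0114) / (0.330) = 0.00722
Q_c = 0.00722 > K_c = 5.79×10⁻⁴, so the reverse reaction proceeds.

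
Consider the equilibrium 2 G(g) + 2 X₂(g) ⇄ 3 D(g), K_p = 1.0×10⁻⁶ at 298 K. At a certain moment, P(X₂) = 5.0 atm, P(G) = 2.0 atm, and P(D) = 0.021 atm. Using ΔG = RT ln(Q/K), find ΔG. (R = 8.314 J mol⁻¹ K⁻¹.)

Q_p = P(D)³ / (P(G)²·P(X₂)²) = (0.021)³ / ((2.0)²·(5.0)²) = 9.26×10⁻⁸
ΔG = RT ln(Q_p/K_p) = (8.314 J mol⁻¹ K⁻¹)(298 K) × ln(9.26×10⁻⁸/1.0×10⁻⁶)
   = (2.478 kJ/mol)(-2.379) = -5.90 kJ/mol
ΔG < 0, so the forward reaction is spontaneous (proceeds forward).

ΔG = -5.90 kJ/mol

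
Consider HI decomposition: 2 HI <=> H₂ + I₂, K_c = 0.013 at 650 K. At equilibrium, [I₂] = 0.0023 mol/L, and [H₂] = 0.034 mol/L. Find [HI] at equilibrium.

At equilibrium, K_c = [H₂]·[I₂] / [HI]² = 0.013.
(0.034)·(0.0023) / ([HI])² = 0.013
[HI]² = 0.00602 ⇒ [HI] = 0.078 mol/L

[HI] = 0.078 mol/L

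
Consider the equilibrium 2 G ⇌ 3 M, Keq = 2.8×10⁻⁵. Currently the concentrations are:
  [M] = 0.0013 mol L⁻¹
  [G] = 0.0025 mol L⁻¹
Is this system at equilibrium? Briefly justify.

Q = [M]³ / [G]² = (0.0013)³ / (0.0025)² = 3.5×10⁻⁴
Q = 3.5×10⁻⁴ > Keq = 2.8×10⁻⁵: net reverse reaction.

no; Q > K, reaction proceeds in reverse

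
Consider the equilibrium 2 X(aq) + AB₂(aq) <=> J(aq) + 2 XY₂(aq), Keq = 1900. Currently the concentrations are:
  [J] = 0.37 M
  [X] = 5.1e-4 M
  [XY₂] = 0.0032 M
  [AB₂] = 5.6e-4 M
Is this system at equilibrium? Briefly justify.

no; Q > K, reaction proceeds in reverse

Q = [J]·[XY₂]² / ([X]²·[AB₂]) = (0.37)·(0.0032)² / ((5.1e-4)²·(5.6e-4)) = 26000
Q = 26000 > Keq = 1900: net reverse reaction.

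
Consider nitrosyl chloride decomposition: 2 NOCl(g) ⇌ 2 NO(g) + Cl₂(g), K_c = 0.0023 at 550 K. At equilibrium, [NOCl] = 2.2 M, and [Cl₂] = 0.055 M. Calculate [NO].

[NO] = 0.45 M

At equilibrium, K_c = [NO]²·[Cl₂] / [NOCl]² = 0.0023.
([NO])²·(0.055) / (2.2)² = 0.0023
[NO]² = 0.202 ⇒ [NO] = 0.45 M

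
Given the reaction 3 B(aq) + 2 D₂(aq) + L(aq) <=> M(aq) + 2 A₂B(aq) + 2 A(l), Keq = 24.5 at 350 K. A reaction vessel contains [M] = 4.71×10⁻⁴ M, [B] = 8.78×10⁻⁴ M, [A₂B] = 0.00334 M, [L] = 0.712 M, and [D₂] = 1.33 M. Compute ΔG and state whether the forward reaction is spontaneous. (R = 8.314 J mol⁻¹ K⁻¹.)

ΔG = -4.02 kJ/mol; the forward reaction is spontaneous

(A is a pure liquid — omitted from Q.)
Q = [M]·[A₂B]² / ([B]³·[D₂]²·[L]) = (4.71×10⁻⁴)·(0.00334)² / ((8.78×10⁻⁴)³·(1.33)²·(0.712)) = 6.16
ΔG = RT ln(Q/Keq) = (8.314 J mol⁻¹ K⁻¹)(350 K) × ln(6.16/24.5)
   = (2.910 kJ/mol)(-1.381) = -4.02 kJ/mol
ΔG < 0, so the forward reaction is spontaneous (proceeds forward).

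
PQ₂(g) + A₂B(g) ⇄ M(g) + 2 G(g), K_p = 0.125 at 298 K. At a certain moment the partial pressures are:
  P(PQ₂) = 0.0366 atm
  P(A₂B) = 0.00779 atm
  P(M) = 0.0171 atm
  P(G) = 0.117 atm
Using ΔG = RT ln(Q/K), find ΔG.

Q_p = P(M)·P(G)² / (P(PQ₂)·P(A₂B)) = (0.0171)·(0.117)² / ((0.0366)·(0.00779)) = 0.821
ΔG = RT ln(Q_p/K_p) = (8.314 J mol⁻¹ K⁻¹)(298 K) × ln(0.821/0.125)
   = (2.478 kJ/mol)(1.882) = 4.66 kJ/mol
ΔG > 0, so the forward reaction is non-spontaneous (proceeds in reverse).

ΔG = 4.66 kJ/mol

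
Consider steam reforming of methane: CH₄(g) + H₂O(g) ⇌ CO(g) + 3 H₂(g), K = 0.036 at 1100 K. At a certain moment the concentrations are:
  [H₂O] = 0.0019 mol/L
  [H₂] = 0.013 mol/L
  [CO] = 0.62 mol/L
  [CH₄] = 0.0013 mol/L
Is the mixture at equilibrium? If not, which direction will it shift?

no; Q > K, reaction proceeds in reverse

Q = [CO]·[H₂]³ / ([CH₄]·[H₂O]) = (0.62)·(0.013)³ / ((0.0013)·(0.0019)) = 0.55
Q = 0.55 > K = 0.036: net reverse reaction.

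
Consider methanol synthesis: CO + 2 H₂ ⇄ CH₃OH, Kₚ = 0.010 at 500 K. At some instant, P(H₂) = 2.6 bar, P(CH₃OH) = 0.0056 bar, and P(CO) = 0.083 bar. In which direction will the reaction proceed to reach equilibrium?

no net change (already at equilibrium)

Qₚ = P(CH₃OH) / (P(CO)·P(H₂)²) = (0.0056) / ((0.083)·(2.6)²) = 0.010
Qₚ = 0.010 = Kₚ, so the system is already at equilibrium.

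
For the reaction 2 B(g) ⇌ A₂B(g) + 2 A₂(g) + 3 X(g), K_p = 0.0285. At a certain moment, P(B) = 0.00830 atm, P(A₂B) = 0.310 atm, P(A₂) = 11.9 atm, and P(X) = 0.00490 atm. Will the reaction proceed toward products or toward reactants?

to the left

Q_p = P(A₂B)·P(A₂)²·P(X)³ / P(B)² = (0.310)·(11.9)²·(0.00490)³ / (0.00830)² = 0.0750
Q_p = 0.0750 > K_p = 0.0285, so the reverse reaction proceeds.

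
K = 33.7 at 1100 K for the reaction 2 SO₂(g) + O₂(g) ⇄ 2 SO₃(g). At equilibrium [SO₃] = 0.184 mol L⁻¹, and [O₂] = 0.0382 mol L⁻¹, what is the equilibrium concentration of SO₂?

[SO₂] = 0.162 mol L⁻¹

At equilibrium, K = [SO₃]² / ([SO₂]²·[O₂]) = 33.7.
(0.184)² / (([SO₂])²·(0.0382)) = 33.7
[SO₂]² = 0.0263 ⇒ [SO₂] = 0.162 mol L⁻¹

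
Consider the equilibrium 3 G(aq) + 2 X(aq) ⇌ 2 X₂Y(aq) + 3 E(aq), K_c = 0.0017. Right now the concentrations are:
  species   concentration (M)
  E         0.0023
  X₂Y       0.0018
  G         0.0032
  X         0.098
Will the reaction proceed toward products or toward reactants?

to the right

Q_c = [X₂Y]²·[E]³ / ([G]³·[X]²) = (0.0018)²·(0.0023)³ / ((0.0032)³·(0.098)²) = 1.3e-4
Q_c = 1.3e-4 < K_c = 0.0017, so the forward reaction proceeds.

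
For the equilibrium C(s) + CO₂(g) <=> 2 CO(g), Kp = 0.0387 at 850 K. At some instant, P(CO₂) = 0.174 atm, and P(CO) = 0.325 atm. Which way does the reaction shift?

(C is a pure solid — omitted from Qp.)
Qp = P(CO)² / P(CO₂) = (0.325)² / (0.174) = 0.607
Qp = 0.607 > Kp = 0.0387, so the reverse reaction proceeds.

to the left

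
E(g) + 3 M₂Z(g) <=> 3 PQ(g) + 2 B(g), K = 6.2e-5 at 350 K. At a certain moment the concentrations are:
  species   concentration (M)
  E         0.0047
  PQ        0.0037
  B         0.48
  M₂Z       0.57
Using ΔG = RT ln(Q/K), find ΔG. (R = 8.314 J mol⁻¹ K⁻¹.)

ΔG = -4.46 kJ/mol

Q = [PQ]³·[B]² / ([E]·[M₂Z]³) = (0.0037)³·(0.48)² / ((0.0047)·(0.57)³) = 1.34e-5
ΔG = RT ln(Q/K) = (8.314 J mol⁻¹ K⁻¹)(350 K) × ln(1.34e-5/6.2e-5)
   = (2.910 kJ/mol)(-1.532) = -4.46 kJ/mol
ΔG < 0, so the forward reaction is spontaneous (proceeds forward).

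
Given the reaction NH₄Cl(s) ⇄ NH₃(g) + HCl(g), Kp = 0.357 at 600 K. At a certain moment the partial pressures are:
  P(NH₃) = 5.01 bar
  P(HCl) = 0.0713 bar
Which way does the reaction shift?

no net change (already at equilibrium)

(NH₄Cl is a pure solid — omitted from Qp.)
Qp = P(NH₃)·P(HCl) = (5.01)·(0.0713) = 0.357
Qp = 0.357 = Kp, so the system is already at equilibrium.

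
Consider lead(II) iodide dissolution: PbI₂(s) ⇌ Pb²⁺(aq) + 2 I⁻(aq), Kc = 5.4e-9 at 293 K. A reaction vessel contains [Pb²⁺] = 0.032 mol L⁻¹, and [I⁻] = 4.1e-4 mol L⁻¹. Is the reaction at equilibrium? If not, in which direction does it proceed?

neither direction; the system is at equilibrium

(PbI₂ is a pure solid — omitted from Qc.)
Qc = [Pb²⁺]·[I⁻]² = (0.032)·(4.1e-4)² = 5.4e-9
Qc = 5.4e-9 = Kc, so the system is already at equilibrium.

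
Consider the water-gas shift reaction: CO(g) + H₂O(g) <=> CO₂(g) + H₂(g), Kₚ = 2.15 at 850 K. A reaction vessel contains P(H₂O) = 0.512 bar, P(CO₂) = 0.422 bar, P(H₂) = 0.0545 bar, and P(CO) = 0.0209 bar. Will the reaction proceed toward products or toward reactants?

Qₚ = P(CO₂)·P(H₂) / (P(CO)·P(H₂O)) = (0.422)·(0.0545) / ((0.0209)·(0.512)) = 2.15
Qₚ = 2.15 = Kₚ, so the system is already at equilibrium.

neither direction; the system is at equilibrium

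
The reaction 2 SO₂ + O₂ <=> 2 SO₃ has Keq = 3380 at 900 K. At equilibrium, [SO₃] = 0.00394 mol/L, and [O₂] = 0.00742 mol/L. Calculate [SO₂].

[SO₂] = 7.87×10⁻⁴ mol/L

At equilibrium, Keq = [SO₃]² / ([SO₂]²·[O₂]) = 3380.
(0.00394)² / (([SO₂])²·(0.00742)) = 3380
[SO₂]² = 6.19×10⁻⁷ ⇒ [SO₂] = 7.87×10⁻⁴ mol/L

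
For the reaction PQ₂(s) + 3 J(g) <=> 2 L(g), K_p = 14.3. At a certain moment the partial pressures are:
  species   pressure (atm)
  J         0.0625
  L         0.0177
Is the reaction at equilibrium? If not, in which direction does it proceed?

to the right

(PQ₂ is a pure solid — omitted from Q_p.)
Q_p = P(L)² / P(J)³ = (0.0177)² / (0.0625)³ = 1.28
Q_p = 1.28 < K_p = 14.3, so the forward reaction proceeds.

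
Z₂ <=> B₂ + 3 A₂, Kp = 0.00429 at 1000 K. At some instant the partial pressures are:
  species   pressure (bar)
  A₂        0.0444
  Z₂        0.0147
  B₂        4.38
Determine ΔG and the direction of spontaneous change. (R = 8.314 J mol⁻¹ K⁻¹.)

ΔG = 15.0 kJ/mol; the forward reaction is non-spontaneous

Qp = P(B₂)·P(A₂)³ / P(Z₂) = (4.38)·(0.0444)³ / (0.0147) = 0.0261
ΔG = RT ln(Qp/Kp) = (8.314 J mol⁻¹ K⁻¹)(1000 K) × ln(0.0261/0.00429)
   = (8.314 kJ/mol)(1.806) = 15.0 kJ/mol
ΔG > 0, so the forward reaction is non-spontaneous (proceeds in reverse).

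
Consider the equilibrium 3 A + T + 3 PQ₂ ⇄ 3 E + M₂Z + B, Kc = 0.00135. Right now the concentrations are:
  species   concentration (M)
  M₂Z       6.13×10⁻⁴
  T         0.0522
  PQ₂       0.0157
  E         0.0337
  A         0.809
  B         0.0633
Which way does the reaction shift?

Qc = [E]³·[M₂Z]·[B] / ([A]³·[T]·[PQ₂]³) = (0.0337)³·(6.13×10⁻⁴)·(0.0633) / ((0.809)³·(0.0522)·(0.0157)³) = 0.0139
Qc = 0.0139 > Kc = 0.00135, so the reverse reaction proceeds.

toward reactants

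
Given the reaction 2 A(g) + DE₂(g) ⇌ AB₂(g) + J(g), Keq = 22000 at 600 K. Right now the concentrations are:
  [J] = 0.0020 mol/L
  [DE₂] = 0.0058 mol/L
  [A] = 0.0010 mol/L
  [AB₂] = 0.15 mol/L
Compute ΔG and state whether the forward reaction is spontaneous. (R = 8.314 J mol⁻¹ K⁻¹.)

Q = [AB₂]·[J] / ([A]²·[DE₂]) = (0.15)·(0.0020) / ((0.0010)²·(0.0058)) = 51700
ΔG = RT ln(Q/Keq) = (8.314 J mol⁻¹ K⁻¹)(600 K) × ln(51700/22000)
   = (4.988 kJ/mol)(0.8544) = 4.26 kJ/mol
ΔG > 0, so the forward reaction is non-spontaneous (proceeds in reverse).

ΔG = 4.26 kJ/mol; the forward reaction is non-spontaneous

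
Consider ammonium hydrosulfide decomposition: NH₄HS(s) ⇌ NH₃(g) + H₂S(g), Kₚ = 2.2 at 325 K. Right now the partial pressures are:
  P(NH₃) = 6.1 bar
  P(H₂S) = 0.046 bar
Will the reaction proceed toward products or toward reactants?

toward products

(NH₄HS is a pure solid — omitted from Qₚ.)
Qₚ = P(NH₃)·P(H₂S) = (6.1)·(0.046) = 0.28
Qₚ = 0.28 < Kₚ = 2.2, so the forward reaction proceeds.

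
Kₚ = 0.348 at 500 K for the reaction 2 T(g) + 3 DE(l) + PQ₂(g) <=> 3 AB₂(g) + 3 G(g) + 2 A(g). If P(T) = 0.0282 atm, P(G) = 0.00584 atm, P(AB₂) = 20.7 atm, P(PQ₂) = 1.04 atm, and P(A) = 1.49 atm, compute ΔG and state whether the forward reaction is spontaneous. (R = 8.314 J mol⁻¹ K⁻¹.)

(DE is a pure liquid — omitted from Qₚ.)
Qₚ = P(AB₂)³·P(G)³·P(A)² / (P(T)²·P(PQ₂)) = (20.7)³·(0.00584)³·(1.49)² / ((0.0282)²·(1.04)) = 4.74
ΔG = RT ln(Qₚ/Kₚ) = (8.314 J mol⁻¹ K⁻¹)(500 K) × ln(4.74/0.348)
   = (4.157 kJ/mol)(2.612) = 10.9 kJ/mol
ΔG > 0, so the forward reaction is non-spontaneous (proceeds in reverse).

ΔG = 10.9 kJ/mol; the forward reaction is non-spontaneous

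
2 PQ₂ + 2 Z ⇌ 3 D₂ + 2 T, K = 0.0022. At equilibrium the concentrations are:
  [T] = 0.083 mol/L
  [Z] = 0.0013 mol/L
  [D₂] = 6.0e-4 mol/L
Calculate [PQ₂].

[PQ₂] = 0.020 mol/L

At equilibrium, K = [D₂]³·[T]² / ([PQ₂]²·[Z]²) = 0.0022.
(6.0e-4)³·(0.083)² / (([PQ₂])²·(0.0013)²) = 0.0022
[PQ₂]² = 4.00e-4 ⇒ [PQ₂] = 0.020 mol/L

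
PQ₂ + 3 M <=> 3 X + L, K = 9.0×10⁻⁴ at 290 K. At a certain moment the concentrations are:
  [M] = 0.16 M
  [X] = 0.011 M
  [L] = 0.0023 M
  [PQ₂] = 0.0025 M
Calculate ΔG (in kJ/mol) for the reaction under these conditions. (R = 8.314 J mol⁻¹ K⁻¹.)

Q = [X]³·[L] / ([PQ₂]·[M]³) = (0.011)³·(0.0023) / ((0.0025)·(0.16)³) = 2.99×10⁻⁴
ΔG = RT ln(Q/K) = (8.314 J mol⁻¹ K⁻¹)(290 K) × ln(2.99×10⁻⁴/9.0×10⁻⁴)
   = (2.411 kJ/mol)(-1.102) = -2.66 kJ/mol
ΔG < 0, so the forward reaction is spontaneous (proceeds forward).

ΔG = -2.66 kJ/mol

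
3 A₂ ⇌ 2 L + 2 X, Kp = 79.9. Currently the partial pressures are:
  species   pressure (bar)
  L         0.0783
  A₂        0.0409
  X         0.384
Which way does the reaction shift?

toward products

Qp = P(L)²·P(X)² / P(A₂)³ = (0.0783)²·(0.384)² / (0.0409)³ = 13.2
Qp = 13.2 < Kp = 79.9, so the forward reaction proceeds.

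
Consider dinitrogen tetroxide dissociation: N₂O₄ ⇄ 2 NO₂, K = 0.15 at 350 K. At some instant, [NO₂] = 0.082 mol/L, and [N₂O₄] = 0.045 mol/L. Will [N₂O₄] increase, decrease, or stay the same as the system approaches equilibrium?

Q = [NO₂]² / [N₂O₄] = (0.082)² / (0.045) = 0.15
Q = 0.15 = K; the system is at equilibrium.

stay the same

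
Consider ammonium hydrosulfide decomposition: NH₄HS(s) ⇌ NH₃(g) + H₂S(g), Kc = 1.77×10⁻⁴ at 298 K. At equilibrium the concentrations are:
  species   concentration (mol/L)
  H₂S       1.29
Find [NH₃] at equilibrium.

[NH₃] = 1.37×10⁻⁴ mol/L

(NH₄HS is a pure solid — omitted from Kc.)
At equilibrium, Kc = [NH₃]·[H₂S] = 1.77×10⁻⁴.
([NH₃])·(1.29) = 1.77×10⁻⁴
[NH₃] = 1.37×10⁻⁴ mol/L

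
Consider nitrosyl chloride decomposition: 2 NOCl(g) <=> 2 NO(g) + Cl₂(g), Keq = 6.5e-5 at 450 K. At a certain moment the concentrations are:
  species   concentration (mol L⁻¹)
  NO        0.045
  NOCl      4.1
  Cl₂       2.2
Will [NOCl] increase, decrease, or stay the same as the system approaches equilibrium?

Q = [NO]²·[Cl₂] / [NOCl]² = (0.045)²·(2.2) / (4.1)² = 2.7e-4
Q = 2.7e-4 > Keq = 6.5e-5: net reverse reaction.
NOCl is a reactant, so it increases.

increase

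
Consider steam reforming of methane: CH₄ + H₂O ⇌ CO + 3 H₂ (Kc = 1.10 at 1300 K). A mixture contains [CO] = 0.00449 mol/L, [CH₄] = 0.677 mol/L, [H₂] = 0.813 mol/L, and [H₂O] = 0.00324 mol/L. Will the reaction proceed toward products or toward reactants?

Qc = [CO]·[H₂]³ / ([CH₄]·[H₂O]) = (0.00449)·(0.813)³ / ((0.677)·(0.00324)) = 1.10
Qc = 1.10 = Kc, so the system is already at equilibrium.

no net change (already at equilibrium)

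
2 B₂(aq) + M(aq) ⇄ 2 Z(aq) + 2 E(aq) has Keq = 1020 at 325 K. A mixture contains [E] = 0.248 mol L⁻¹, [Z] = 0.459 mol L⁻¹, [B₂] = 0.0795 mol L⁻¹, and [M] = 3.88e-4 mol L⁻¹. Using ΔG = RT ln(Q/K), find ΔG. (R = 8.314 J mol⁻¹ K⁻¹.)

Q = [Z]²·[E]² / ([B₂]²·[M]) = (0.459)²·(0.248)² / ((0.0795)²·(3.88e-4)) = 5280
ΔG = RT ln(Q/Keq) = (8.314 J mol⁻¹ K⁻¹)(325 K) × ln(5280/1020)
   = (2.702 kJ/mol)(1.644) = 4.44 kJ/mol
ΔG > 0, so the forward reaction is non-spontaneous (proceeds in reverse).

ΔG = 4.44 kJ/mol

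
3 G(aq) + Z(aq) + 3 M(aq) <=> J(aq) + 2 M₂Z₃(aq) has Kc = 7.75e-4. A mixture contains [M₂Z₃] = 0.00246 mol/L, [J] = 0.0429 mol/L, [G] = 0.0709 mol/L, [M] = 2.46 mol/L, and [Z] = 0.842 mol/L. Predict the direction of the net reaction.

Qc = [J]·[M₂Z₃]² / ([G]³·[Z]·[M]³) = (0.0429)·(0.00246)² / ((0.0709)³·(0.842)·(2.46)³) = 5.81e-5
Qc = 5.81e-5 < Kc = 7.75e-4, so the forward reaction proceeds.

to the right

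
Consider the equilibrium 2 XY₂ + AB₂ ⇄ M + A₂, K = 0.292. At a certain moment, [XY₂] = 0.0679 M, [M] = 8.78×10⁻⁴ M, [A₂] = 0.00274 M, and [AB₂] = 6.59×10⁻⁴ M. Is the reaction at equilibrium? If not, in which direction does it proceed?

Q = [M]·[A₂] / ([XY₂]²·[AB₂]) = (8.78×10⁻⁴)·(0.00274) / ((0.0679)²·(6.59×10⁻⁴)) = 0.792
Q = 0.792 > K = 0.292, so the reverse reaction proceeds.

reverse (toward reactants)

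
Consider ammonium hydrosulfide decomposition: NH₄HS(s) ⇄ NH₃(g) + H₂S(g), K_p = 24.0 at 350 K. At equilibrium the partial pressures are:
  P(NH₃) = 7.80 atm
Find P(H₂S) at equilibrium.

P(H₂S) = 3.08 atm

(NH₄HS is a pure solid — omitted from K_p.)
At equilibrium, K_p = P(NH₃)·P(H₂S) = 24.0.
(7.80)·(P(H₂S)) = 24.0
P(H₂S) = 3.08 atm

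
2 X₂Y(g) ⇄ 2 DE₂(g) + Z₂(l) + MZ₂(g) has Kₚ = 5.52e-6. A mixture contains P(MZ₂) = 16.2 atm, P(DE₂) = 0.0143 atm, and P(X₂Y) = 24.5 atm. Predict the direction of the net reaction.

no net change (already at equilibrium)

(Z₂ is a pure liquid — omitted from Qₚ.)
Qₚ = P(DE₂)²·P(MZ₂) / P(X₂Y)² = (0.0143)²·(16.2) / (24.5)² = 5.52e-6
Qₚ = 5.52e-6 = Kₚ, so the system is already at equilibrium.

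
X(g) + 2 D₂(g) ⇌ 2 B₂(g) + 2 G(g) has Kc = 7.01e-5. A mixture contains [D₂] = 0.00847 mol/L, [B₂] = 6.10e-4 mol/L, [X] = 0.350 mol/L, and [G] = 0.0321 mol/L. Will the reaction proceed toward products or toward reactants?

in the forward direction

Qc = [B₂]²·[G]² / ([X]·[D₂]²) = (6.10e-4)²·(0.0321)² / ((0.350)·(0.00847)²) = 1.53e-5
Qc = 1.53e-5 < Kc = 7.01e-5, so the forward reaction proceeds.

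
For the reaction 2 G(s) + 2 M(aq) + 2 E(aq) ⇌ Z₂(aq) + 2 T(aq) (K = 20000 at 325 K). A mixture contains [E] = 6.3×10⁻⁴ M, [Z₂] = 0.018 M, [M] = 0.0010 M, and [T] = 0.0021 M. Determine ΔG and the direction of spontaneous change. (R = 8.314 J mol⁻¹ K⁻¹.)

ΔG = 6.22 kJ/mol; the forward reaction is non-spontaneous

(G is a pure solid — omitted from Q.)
Q = [Z₂]·[T]² / ([M]²·[E]²) = (0.018)·(0.0021)² / ((0.0010)²·(6.3×10⁻⁴)²) = 2.00×10⁵
ΔG = RT ln(Q/K) = (8.314 J mol⁻¹ K⁻¹)(325 K) × ln(2.00×10⁵/20000)
   = (2.702 kJ/mol)(2.303) = 6.22 kJ/mol
ΔG > 0, so the forward reaction is non-spontaneous (proceeds in reverse).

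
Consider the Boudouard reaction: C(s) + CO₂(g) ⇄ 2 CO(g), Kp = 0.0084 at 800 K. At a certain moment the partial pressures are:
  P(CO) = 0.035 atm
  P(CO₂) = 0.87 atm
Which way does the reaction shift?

in the forward direction

(C is a pure solid — omitted from Qp.)
Qp = P(CO)² / P(CO₂) = (0.035)² / (0.87) = 0.0014
Qp = 0.0014 < Kp = 0.0084, so the forward reaction proceeds.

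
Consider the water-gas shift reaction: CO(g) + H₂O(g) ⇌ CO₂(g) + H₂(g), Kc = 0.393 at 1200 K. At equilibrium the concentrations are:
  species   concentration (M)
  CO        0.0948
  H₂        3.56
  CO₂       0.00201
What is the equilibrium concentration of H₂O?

At equilibrium, Kc = [CO₂]·[H₂] / ([CO]·[H₂O]) = 0.393.
(0.00201)·(3.56) / ((0.0948)·([H₂O])) = 0.393
[H₂O] = 0.192 M

[H₂O] = 0.192 M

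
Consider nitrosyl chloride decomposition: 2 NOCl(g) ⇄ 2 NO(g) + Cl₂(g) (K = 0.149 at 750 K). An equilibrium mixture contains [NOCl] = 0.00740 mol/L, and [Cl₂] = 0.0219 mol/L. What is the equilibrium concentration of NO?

At equilibrium, K = [NO]²·[Cl₂] / [NOCl]² = 0.149.
([NO])²·(0.0219) / (0.00740)² = 0.149
[NO]² = 3.73e-4 ⇒ [NO] = 0.0193 mol/L

[NO] = 0.0193 mol/L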